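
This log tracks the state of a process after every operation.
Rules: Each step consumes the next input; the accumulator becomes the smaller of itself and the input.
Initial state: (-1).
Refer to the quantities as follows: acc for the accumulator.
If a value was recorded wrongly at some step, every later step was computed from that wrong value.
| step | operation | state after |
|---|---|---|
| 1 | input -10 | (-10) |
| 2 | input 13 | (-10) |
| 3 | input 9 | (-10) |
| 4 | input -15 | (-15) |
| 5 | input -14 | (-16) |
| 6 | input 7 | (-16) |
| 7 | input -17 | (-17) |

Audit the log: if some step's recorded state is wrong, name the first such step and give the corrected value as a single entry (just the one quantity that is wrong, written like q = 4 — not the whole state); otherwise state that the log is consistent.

step 1: acc = min(-1, -10) = -10 -> confirmed correct
step 2: acc = min(-10, 13) = -10 -> checks out
step 3: acc = min(-10, 9) = -10 -> confirmed correct
step 4: acc = min(-10, -15) = -15 -> in agreement
step 5: acc = min(-15, -14) = -15 -> a discrepancy with the log
Conclusion: step 5 carries the first error; the entry should be acc = -15.

step 5, acc = -15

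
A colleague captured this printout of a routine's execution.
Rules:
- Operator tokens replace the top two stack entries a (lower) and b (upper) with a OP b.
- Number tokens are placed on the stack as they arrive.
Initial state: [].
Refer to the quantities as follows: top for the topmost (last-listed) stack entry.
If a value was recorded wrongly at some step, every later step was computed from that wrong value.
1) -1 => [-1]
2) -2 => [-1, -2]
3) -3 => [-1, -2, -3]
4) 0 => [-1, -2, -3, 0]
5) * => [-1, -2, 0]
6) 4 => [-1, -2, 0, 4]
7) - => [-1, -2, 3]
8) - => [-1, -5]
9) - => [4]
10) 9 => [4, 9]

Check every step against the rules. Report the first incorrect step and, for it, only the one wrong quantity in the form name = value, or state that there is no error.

step 7, top = -4

step 1: push -1: top = -1 -> matches
step 2: push -2: top = -2 -> same as recorded
step 3: push -3: top = -3 -> verified
step 4: push 0: top = 0 -> exactly as logged
step 5: -3 * 0 = 0 -> confirmed correct
step 6: push 4: top = 4 -> in agreement
step 7: 0 - 4 = -4 -> the recorded entry deviates here
The audit stops at step 7: the recorded entry is wrong and should be top = -4.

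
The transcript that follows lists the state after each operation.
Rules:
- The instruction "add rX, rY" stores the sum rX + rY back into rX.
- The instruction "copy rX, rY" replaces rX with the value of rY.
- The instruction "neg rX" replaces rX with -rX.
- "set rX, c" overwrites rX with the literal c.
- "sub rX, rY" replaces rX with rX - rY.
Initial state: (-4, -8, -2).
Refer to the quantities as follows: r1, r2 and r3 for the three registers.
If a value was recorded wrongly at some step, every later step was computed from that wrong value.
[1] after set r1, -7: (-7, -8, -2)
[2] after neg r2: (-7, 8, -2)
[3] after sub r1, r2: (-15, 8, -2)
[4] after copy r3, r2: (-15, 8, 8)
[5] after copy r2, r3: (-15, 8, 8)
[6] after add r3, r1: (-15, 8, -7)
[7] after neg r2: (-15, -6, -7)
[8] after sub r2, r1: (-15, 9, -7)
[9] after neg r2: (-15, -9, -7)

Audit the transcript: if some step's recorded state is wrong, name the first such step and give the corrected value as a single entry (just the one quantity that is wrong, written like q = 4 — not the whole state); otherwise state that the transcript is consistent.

step 7, r2 = -8

step 1: r1 = -7 -> exactly as logged
step 2: r2 = -(-8) = 8 -> no discrepancy
step 3: r1 = -7 - 8 = -15 -> confirmed correct
step 4: r3 = 8 -> matches
step 5: r2 = 8 -> exactly as logged
step 6: r3 = 8 + -15 = -7 -> matches
step 7: r2 = -(8) = -8 -> the entry is off here
The earliest wrong entry is at step 7: it should read r2 = -8.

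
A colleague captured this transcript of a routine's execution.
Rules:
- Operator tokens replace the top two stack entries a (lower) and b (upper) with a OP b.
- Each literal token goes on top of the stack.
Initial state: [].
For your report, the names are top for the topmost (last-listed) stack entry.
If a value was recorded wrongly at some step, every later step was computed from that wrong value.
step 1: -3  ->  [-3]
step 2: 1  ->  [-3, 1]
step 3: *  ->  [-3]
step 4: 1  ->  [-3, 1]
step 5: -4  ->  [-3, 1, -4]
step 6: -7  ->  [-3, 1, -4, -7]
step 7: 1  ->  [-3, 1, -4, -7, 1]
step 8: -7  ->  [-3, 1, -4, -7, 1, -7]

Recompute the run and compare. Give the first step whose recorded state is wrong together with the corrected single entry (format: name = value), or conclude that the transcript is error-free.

no error

Recomputing the run from the initial state:
step 1: [-3]
step 2: [-3, 1]
step 3: [-3]
step 4: [-3, 1]
step 5: [-3, 1, -4]
step 6: [-3, 1, -4, -7]
step 7: [-3, 1, -4, -7, 1]
step 8: [-3, 1, -4, -7, 1, -7]
This matches the transcript at every step.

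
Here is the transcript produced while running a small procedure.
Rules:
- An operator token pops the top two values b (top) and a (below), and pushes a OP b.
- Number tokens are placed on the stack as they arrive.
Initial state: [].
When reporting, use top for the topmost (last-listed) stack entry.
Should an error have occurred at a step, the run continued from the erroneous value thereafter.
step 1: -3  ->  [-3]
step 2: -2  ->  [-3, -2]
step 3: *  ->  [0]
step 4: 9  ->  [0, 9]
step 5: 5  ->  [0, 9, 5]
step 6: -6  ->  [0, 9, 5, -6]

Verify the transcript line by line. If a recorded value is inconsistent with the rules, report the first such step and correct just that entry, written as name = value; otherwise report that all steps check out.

step 3, top = 6

Step 1: push -3: top = -3 — verified.
Step 2: push -2: top = -2 — consistent with the transcript.
Step 3: -3 * -2 = 6 — the recorded entry deviates here.
That makes step 3 the first incorrect line — top = 6 is what it should show.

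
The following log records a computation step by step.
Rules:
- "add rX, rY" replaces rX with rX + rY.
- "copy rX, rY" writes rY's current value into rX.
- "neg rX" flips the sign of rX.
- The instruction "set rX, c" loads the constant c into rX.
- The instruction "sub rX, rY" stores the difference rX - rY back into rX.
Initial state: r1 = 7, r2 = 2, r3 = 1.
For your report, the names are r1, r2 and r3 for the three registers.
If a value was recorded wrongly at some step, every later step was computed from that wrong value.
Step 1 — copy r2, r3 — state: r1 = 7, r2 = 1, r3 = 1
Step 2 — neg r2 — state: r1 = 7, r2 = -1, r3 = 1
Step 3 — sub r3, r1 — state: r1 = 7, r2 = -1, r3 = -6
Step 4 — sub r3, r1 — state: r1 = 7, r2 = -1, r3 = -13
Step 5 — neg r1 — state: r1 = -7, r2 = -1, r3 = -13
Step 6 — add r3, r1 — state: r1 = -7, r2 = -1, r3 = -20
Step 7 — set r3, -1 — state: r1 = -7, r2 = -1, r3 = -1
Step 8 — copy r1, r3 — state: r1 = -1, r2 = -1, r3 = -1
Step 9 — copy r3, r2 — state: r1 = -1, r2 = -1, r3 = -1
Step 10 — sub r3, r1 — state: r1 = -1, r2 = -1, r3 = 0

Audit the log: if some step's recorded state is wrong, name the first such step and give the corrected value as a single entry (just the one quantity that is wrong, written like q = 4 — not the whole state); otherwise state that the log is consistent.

1. r2 = 1 (agrees with the log)
2. r2 = -(1) = -1 (exactly as logged)
3. r3 = 1 - 7 = -6 (consistent with the log)
4. r3 = -6 - 7 = -13 (checks out)
5. r1 = -(7) = -7 (in agreement)
6. r3 = -13 + -7 = -20 (agrees with the log)
7. r3 = -1 (confirmed correct)
8. r1 = -1 (no discrepancy)
9. r3 = -1 (checks out)
10. r3 = -1 - -1 = 0 (no discrepancy)
The whole run recomputes cleanly — no discrepancies.

no error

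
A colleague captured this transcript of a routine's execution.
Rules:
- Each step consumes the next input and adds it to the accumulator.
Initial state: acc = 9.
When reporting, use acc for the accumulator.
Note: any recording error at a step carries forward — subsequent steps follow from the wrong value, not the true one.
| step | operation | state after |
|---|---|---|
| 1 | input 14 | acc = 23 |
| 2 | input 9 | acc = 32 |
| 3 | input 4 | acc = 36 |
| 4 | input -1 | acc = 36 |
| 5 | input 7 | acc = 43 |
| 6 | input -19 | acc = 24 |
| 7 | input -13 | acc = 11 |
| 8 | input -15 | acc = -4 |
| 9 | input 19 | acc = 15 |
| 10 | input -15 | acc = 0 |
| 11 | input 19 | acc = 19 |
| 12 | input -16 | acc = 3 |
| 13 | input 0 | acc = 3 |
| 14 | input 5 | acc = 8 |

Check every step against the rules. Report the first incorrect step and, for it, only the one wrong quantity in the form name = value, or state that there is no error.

Recomputing the run from the initial state:
step 1: acc = 23
step 2: acc = 32
step 3: acc = 36
step 4: acc = 35
step 5: acc = 42
step 6: acc = 23
step 7: acc = 10
step 8: acc = -5
step 9: acc = 14
step 10: acc = -1
step 11: acc = 18
step 12: acc = 2
step 13: acc = 2
step 14: acc = 7
The first disagreement with the transcript is at step 4, where the value should be acc = 35.

step 4, acc = 35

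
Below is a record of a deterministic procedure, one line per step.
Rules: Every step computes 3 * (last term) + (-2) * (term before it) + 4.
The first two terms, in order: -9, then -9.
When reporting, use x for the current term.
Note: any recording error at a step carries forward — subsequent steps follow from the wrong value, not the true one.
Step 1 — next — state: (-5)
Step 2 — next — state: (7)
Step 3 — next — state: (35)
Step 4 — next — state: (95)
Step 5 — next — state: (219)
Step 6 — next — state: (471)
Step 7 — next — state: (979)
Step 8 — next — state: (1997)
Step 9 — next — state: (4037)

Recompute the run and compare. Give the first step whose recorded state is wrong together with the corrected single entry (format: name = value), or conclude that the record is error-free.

Recomputing the run from the initial state:
step 1: x = -5
step 2: x = 7
step 3: x = 35
step 4: x = 95
step 5: x = 219
step 6: x = 471
step 7: x = 979
step 8: x = 1999
step 9: x = 4043
The first disagreement with the record is at step 8, where the value should be x = 1999.

step 8, x = 1999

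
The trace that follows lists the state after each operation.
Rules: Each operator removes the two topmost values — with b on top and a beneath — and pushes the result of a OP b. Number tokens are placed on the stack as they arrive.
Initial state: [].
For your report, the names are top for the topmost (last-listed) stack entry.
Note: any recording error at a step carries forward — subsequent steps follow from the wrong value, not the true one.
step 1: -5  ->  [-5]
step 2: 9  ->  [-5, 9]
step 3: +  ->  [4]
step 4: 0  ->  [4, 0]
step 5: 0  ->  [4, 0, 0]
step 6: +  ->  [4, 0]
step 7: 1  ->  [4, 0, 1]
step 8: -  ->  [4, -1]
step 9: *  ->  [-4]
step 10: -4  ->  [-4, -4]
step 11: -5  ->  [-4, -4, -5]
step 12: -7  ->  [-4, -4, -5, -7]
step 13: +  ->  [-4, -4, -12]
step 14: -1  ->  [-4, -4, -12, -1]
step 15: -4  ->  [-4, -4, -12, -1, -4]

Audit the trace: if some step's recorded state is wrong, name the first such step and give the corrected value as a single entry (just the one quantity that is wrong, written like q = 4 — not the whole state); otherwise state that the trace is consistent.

no error

Recomputing the run from the initial state:
step 1: [-5]
step 2: [-5, 9]
step 3: [4]
step 4: [4, 0]
step 5: [4, 0, 0]
step 6: [4, 0]
step 7: [4, 0, 1]
step 8: [4, -1]
step 9: [-4]
step 10: [-4, -4]
step 11: [-4, -4, -5]
step 12: [-4, -4, -5, -7]
step 13: [-4, -4, -12]
step 14: [-4, -4, -12, -1]
step 15: [-4, -4, -12, -1, -4]
This matches the trace at every step.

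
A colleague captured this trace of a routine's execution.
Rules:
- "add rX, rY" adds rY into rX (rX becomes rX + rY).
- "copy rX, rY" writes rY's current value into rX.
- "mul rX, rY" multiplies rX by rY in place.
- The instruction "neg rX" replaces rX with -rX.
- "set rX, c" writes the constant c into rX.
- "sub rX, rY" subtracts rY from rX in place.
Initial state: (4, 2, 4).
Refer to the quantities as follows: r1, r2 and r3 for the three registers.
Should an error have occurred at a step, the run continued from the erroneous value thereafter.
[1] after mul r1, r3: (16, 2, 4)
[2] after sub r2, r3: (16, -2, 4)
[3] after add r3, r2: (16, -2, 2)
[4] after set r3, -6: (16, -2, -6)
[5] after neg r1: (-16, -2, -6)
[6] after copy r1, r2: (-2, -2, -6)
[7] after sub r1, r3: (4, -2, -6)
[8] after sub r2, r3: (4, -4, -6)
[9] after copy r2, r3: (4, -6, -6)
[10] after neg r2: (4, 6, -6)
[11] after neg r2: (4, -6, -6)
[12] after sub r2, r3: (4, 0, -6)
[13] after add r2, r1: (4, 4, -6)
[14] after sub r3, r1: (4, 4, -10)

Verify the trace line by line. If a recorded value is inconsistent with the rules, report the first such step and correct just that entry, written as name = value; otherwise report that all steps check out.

step 1: r1 = 4 * 4 = 16 -> verified
step 2: r2 = 2 - 4 = -2 -> no discrepancy
step 3: r3 = 4 + -2 = 2 -> exactly as logged
step 4: r3 = -6 -> confirmed correct
step 5: r1 = -(16) = -16 -> agrees with the trace
step 6: r1 = -2 -> checks out
step 7: r1 = -2 - -6 = 4 -> matches
step 8: r2 = -2 - -6 = 4 -> not what was recorded
First deviation found at step 8; the corrected entry is r2 = 4.

step 8, r2 = 4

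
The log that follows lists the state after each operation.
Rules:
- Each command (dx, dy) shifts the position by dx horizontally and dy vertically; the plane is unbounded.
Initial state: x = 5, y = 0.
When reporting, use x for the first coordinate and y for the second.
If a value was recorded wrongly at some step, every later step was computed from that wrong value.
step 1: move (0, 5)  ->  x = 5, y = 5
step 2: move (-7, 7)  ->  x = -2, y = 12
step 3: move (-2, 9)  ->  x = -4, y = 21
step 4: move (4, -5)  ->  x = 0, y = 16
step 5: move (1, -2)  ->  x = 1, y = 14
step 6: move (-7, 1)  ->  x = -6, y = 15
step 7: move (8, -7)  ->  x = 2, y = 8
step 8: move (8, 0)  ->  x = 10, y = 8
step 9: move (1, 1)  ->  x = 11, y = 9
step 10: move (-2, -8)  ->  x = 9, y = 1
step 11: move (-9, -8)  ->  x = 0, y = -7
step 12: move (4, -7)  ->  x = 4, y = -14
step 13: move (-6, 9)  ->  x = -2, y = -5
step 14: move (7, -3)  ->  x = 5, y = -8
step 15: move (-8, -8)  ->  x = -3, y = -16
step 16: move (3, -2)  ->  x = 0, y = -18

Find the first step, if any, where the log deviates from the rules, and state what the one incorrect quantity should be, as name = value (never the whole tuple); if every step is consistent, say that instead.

no error

Recomputing the run from the initial state:
step 1: x = 5, y = 5
step 2: x = -2, y = 12
step 3: x = -4, y = 21
step 4: x = 0, y = 16
step 5: x = 1, y = 14
step 6: x = -6, y = 15
step 7: x = 2, y = 8
step 8: x = 10, y = 8
step 9: x = 11, y = 9
step 10: x = 9, y = 1
step 11: x = 0, y = -7
step 12: x = 4, y = -14
step 13: x = -2, y = -5
step 14: x = 5, y = -8
step 15: x = -3, y = -16
step 16: x = 0, y = -18
This matches the log at every step.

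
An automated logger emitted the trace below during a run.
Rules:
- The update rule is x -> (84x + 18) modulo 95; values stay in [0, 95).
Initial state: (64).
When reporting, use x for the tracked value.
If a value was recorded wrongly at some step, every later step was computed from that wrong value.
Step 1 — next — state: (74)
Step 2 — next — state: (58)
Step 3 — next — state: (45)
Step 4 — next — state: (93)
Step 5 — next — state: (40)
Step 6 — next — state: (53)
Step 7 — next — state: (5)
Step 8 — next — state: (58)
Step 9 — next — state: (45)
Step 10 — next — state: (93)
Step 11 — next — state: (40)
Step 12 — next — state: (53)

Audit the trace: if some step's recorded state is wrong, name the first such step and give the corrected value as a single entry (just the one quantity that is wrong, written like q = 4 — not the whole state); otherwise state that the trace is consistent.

Step 1: x = (84*64 + 18) mod 95 = 74 — agrees with the trace.
Step 2: x = (84*74 + 18) mod 95 = 59 — first mismatch against the trace.
That makes step 2 the first incorrect line — x = 59 is what it should show.

step 2, x = 59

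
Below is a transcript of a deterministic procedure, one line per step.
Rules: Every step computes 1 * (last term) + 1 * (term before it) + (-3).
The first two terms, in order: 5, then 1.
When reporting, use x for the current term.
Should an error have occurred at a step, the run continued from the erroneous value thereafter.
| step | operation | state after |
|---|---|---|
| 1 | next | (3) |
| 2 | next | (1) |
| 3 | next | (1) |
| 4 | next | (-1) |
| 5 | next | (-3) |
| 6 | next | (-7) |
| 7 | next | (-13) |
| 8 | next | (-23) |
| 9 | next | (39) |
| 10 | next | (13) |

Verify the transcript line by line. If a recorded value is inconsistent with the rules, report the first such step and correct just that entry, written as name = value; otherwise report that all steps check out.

Recomputing the run from the initial state:
step 1: x = 3
step 2: x = 1
step 3: x = 1
step 4: x = -1
step 5: x = -3
step 6: x = -7
step 7: x = -13
step 8: x = -23
step 9: x = -39
step 10: x = -65
The first disagreement with the transcript is at step 9, where the value should be x = -39.

step 9, x = -39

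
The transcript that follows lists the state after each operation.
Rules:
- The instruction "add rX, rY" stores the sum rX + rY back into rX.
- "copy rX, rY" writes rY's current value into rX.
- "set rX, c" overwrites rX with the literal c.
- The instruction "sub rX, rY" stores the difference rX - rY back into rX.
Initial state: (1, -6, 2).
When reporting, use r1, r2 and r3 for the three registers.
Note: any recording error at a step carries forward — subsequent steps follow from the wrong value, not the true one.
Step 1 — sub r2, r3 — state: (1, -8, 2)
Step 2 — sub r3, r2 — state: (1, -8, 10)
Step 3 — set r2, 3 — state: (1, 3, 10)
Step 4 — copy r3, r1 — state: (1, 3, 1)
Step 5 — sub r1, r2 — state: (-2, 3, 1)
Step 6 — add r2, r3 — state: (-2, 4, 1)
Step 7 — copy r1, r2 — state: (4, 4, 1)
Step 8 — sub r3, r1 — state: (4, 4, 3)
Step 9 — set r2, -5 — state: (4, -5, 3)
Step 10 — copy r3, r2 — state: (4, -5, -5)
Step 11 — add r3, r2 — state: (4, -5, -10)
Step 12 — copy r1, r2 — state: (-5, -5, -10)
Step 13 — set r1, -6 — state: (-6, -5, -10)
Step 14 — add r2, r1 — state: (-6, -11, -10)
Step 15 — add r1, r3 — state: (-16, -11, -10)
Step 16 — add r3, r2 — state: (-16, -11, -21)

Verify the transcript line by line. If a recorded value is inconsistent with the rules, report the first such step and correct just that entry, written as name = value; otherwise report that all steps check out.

Recomputing the run from the initial state:
step 1: r1 = 1, r2 = -8, r3 = 2
step 2: r1 = 1, r2 = -8, r3 = 10
step 3: r1 = 1, r2 = 3, r3 = 10
step 4: r1 = 1, r2 = 3, r3 = 1
step 5: r1 = -2, r2 = 3, r3 = 1
step 6: r1 = -2, r2 = 4, r3 = 1
step 7: r1 = 4, r2 = 4, r3 = 1
step 8: r1 = 4, r2 = 4, r3 = -3
step 9: r1 = 4, r2 = -5, r3 = -3
step 10: r1 = 4, r2 = -5, r3 = -5
step 11: r1 = 4, r2 = -5, r3 = -10
step 12: r1 = -5, r2 = -5, r3 = -10
step 13: r1 = -6, r2 = -5, r3 = -10
step 14: r1 = -6, r2 = -11, r3 = -10
step 15: r1 = -16, r2 = -11, r3 = -10
step 16: r1 = -16, r2 = -11, r3 = -21
The first disagreement with the transcript is at step 8, where the value should be r3 = -3.

step 8, r3 = -3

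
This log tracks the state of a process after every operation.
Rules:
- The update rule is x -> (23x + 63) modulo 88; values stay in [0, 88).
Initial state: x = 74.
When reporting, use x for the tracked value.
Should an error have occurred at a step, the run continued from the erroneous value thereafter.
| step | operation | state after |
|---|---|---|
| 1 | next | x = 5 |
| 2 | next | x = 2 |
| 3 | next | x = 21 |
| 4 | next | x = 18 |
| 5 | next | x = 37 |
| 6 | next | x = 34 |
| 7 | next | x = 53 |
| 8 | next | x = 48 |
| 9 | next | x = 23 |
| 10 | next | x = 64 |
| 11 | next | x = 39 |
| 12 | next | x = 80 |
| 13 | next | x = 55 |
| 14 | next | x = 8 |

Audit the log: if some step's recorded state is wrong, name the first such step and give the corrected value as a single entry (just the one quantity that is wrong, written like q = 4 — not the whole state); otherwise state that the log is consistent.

step 8, x = 50

Step 1: x = (23*74 + 63) mod 88 = 5 — same as recorded.
Step 2: x = (23*5 + 63) mod 88 = 2 — exactly as logged.
Step 3: x = (23*2 + 63) mod 88 = 21 — in agreement.
Step 4: x = (23*21 + 63) mod 88 = 18 — same as recorded.
Step 5: x = (23*18 + 63) mod 88 = 37 — matches.
Step 6: x = (23*37 + 63) mod 88 = 34 — in agreement.
Step 7: x = (23*34 + 63) mod 88 = 53 — confirmed correct.
Step 8: x = (23*53 + 63) mod 88 = 50 — a discrepancy with the log.
The earliest wrong entry is at step 8: it should read x = 50.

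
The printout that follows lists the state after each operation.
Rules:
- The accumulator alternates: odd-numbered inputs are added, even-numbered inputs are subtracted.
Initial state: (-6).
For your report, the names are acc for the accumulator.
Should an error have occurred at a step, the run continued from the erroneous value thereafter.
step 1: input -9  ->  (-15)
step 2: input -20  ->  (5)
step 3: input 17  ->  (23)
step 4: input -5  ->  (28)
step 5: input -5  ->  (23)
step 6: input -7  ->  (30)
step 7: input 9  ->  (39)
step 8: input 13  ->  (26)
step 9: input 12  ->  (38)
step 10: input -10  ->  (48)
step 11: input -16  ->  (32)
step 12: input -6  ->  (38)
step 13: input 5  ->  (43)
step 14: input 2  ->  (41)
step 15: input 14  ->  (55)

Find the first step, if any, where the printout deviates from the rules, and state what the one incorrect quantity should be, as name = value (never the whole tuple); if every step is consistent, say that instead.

step 3, acc = 22

step 1: acc = -6 + -9 = -15 -> verified
step 2: acc = -15 - -20 = 5 -> in agreement
step 3: acc = 5 + 17 = 22 -> not what was recorded
That makes step 3 the first incorrect line — acc = 22 is what it should show.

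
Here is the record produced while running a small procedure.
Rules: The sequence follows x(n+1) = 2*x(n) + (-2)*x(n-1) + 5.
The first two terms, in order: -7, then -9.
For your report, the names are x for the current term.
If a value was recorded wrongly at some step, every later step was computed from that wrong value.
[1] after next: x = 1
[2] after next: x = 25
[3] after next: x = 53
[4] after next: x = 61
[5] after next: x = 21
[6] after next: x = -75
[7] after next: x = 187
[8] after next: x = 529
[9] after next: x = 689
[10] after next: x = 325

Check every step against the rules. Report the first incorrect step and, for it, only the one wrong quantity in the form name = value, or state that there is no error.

step 7, x = -187

1. x = 2*(-9) + (-2)*(-7) + (5) = 1 (in agreement)
2. x = 2*(1) + (-2)*(-9) + (5) = 25 (in agreement)
3. x = 2*(25) + (-2)*(1) + (5) = 53 (agrees with the record)
4. x = 2*(53) + (-2)*(25) + (5) = 61 (consistent with the record)
5. x = 2*(61) + (-2)*(53) + (5) = 21 (checks out)
6. x = 2*(21) + (-2)*(61) + (5) = -75 (in agreement)
7. x = 2*(-75) + (-2)*(21) + (5) = -187 (the record disagrees here)
Conclusion: step 7 carries the first error; the entry should be x = -187.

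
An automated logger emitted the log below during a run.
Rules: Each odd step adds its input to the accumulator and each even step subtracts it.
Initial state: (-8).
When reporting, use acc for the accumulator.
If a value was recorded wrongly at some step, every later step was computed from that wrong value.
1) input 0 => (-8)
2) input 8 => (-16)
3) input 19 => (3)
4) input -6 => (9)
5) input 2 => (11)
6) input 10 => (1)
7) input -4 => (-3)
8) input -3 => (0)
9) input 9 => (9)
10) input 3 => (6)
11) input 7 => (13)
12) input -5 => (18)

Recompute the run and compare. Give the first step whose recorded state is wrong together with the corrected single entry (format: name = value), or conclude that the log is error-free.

no error

1. acc = -8 + 0 = -8 (verified)
2. acc = -8 - 8 = -16 (no discrepancy)
3. acc = -16 + 19 = 3 (no discrepancy)
4. acc = 3 - -6 = 9 (consistent with the log)
5. acc = 9 + 2 = 11 (verified)
6. acc = 11 - 10 = 1 (confirmed correct)
7. acc = 1 + -4 = -3 (consistent with the log)
8. acc = -3 - -3 = 0 (matches)
9. acc = 0 + 9 = 9 (matches)
10. acc = 9 - 3 = 6 (same as recorded)
11. acc = 6 + 7 = 13 (checks out)
12. acc = 13 - -5 = 18 (verified)
No step deviates from the rules.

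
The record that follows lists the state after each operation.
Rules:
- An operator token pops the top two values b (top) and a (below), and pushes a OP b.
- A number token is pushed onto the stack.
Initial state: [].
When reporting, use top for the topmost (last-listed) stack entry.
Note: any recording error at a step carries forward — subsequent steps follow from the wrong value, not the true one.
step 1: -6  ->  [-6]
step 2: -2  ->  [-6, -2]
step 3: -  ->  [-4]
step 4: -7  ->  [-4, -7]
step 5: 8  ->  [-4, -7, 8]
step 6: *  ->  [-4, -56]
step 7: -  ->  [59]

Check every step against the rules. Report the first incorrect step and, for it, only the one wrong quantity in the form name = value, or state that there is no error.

step 7, top = 52

Recomputing the run from the initial state:
step 1: [-6]
step 2: [-6, -2]
step 3: [-4]
step 4: [-4, -7]
step 5: [-4, -7, 8]
step 6: [-4, -56]
step 7: [52]
The first disagreement with the record is at step 7, where the value should be top = 52.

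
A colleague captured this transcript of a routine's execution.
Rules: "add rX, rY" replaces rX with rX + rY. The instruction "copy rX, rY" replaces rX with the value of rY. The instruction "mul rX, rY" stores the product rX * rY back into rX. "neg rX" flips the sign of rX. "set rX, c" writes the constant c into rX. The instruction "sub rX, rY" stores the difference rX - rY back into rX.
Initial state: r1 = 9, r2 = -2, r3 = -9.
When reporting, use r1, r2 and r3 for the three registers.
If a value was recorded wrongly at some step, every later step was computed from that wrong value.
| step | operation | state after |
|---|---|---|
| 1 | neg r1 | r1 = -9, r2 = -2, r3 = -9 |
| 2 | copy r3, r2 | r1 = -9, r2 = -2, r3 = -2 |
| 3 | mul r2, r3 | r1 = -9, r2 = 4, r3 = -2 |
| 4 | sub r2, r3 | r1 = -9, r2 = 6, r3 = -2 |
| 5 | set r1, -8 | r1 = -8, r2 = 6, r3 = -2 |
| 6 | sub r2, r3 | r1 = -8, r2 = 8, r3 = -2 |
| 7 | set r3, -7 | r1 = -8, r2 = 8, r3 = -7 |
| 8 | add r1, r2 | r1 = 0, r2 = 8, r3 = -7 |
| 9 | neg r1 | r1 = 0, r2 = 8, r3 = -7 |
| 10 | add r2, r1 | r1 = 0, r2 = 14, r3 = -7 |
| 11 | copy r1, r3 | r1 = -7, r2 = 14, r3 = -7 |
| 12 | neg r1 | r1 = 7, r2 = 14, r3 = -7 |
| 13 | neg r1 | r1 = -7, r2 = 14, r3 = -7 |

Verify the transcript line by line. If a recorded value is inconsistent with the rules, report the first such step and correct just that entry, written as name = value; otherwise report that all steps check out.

step 10, r2 = 8

1. r1 = -(9) = -9 (checks out)
2. r3 = -2 (agrees with the transcript)
3. r2 = -2 * -2 = 4 (agrees with the transcript)
4. r2 = 4 - -2 = 6 (matches)
5. r1 = -8 (exactly as logged)
6. r2 = 6 - -2 = 8 (verified)
7. r3 = -7 (in agreement)
8. r1 = -8 + 8 = 0 (verified)
9. r1 = -(0) = 0 (same as recorded)
10. r2 = 8 + 0 = 8 (a discrepancy with the transcript)
So the first discrepancy is step 10, where the right value is r2 = 8.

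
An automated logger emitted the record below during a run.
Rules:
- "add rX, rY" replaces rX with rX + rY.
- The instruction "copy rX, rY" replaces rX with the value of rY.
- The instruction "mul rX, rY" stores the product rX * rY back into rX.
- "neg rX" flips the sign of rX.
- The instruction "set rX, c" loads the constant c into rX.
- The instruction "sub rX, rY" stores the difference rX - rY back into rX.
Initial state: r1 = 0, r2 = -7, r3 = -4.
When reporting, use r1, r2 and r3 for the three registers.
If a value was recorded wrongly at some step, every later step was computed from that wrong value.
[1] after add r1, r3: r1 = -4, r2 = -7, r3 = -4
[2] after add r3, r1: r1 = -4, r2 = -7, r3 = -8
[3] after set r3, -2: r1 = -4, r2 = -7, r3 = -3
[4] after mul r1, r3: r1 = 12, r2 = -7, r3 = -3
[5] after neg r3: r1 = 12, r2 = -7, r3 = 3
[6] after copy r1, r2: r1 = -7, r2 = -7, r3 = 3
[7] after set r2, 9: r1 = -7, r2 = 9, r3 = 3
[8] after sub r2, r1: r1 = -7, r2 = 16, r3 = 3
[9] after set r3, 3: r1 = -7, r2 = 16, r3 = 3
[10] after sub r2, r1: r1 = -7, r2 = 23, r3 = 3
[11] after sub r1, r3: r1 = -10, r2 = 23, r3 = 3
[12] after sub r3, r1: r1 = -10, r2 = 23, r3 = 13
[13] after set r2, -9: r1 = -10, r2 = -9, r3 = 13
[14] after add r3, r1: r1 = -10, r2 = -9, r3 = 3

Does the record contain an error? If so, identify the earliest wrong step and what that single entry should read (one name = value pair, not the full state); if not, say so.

step 3, r3 = -2

Recomputing the run from the initial state:
step 1: r1 = -4, r2 = -7, r3 = -4
step 2: r1 = -4, r2 = -7, r3 = -8
step 3: r1 = -4, r2 = -7, r3 = -2
step 4: r1 = 8, r2 = -7, r3 = -2
step 5: r1 = 8, r2 = -7, r3 = 2
step 6: r1 = -7, r2 = -7, r3 = 2
step 7: r1 = -7, r2 = 9, r3 = 2
step 8: r1 = -7, r2 = 16, r3 = 2
step 9: r1 = -7, r2 = 16, r3 = 3
step 10: r1 = -7, r2 = 23, r3 = 3
step 11: r1 = -10, r2 = 23, r3 = 3
step 12: r1 = -10, r2 = 23, r3 = 13
step 13: r1 = -10, r2 = -9, r3 = 13
step 14: r1 = -10, r2 = -9, r3 = 3
The first disagreement with the record is at step 3, where the value should be r3 = -2.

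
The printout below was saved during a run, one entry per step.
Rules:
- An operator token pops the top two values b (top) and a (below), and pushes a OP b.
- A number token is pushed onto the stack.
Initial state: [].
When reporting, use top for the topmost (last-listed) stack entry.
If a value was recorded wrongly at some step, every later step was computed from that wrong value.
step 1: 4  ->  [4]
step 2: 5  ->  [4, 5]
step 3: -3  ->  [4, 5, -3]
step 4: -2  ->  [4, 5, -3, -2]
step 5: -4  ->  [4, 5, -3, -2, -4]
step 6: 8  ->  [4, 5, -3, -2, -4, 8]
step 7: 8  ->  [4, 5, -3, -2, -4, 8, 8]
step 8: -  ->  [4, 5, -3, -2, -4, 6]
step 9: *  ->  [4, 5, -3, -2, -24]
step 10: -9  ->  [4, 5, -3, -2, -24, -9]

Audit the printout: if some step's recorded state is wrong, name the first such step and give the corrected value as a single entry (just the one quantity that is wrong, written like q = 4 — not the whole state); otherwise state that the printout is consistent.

step 8, top = 0

Step 1: push 4: top = 4 — agrees with the printout.
Step 2: push 5: top = 5 — exactly as logged.
Step 3: push -3: top = -3 — no discrepancy.
Step 4: push -2: top = -2 — matches.
Step 5: push -4: top = -4 — exactly as logged.
Step 6: push 8: top = 8 — exactly as logged.
Step 7: push 8: top = 8 — same as recorded.
Step 8: 8 - 8 = 0 — not what was recorded.
The audit stops at step 8: the recorded entry is wrong and should be top = 0.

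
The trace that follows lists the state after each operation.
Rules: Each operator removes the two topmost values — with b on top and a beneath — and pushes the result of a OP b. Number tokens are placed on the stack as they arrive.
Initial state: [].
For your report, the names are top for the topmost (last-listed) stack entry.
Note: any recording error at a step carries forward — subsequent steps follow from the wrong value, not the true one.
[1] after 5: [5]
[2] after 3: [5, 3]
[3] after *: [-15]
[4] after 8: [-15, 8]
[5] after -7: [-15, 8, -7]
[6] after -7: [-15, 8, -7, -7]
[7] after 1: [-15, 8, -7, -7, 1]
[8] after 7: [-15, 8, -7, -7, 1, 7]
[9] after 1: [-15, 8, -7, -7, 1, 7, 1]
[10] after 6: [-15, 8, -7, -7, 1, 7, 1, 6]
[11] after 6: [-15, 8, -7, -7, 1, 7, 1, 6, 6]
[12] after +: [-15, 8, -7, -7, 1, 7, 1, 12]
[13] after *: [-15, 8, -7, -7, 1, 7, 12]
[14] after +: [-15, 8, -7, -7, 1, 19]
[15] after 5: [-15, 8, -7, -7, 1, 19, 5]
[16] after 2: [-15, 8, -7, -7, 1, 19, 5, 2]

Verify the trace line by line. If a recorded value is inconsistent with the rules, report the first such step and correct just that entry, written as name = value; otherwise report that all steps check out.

Recomputing the run from the initial state:
step 1: [5]
step 2: [5, 3]
step 3: [15]
step 4: [15, 8]
step 5: [15, 8, -7]
step 6: [15, 8, -7, -7]
step 7: [15, 8, -7, -7, 1]
step 8: [15, 8, -7, -7, 1, 7]
step 9: [15, 8, -7, -7, 1, 7, 1]
step 10: [15, 8, -7, -7, 1, 7, 1, 6]
step 11: [15, 8, -7, -7, 1, 7, 1, 6, 6]
step 12: [15, 8, -7, -7, 1, 7, 1, 12]
step 13: [15, 8, -7, -7, 1, 7, 12]
step 14: [15, 8, -7, -7, 1, 19]
step 15: [15, 8, -7, -7, 1, 19, 5]
step 16: [15, 8, -7, -7, 1, 19, 5, 2]
The first disagreement with the trace is at step 3, where the value should be top = 15.

step 3, top = 15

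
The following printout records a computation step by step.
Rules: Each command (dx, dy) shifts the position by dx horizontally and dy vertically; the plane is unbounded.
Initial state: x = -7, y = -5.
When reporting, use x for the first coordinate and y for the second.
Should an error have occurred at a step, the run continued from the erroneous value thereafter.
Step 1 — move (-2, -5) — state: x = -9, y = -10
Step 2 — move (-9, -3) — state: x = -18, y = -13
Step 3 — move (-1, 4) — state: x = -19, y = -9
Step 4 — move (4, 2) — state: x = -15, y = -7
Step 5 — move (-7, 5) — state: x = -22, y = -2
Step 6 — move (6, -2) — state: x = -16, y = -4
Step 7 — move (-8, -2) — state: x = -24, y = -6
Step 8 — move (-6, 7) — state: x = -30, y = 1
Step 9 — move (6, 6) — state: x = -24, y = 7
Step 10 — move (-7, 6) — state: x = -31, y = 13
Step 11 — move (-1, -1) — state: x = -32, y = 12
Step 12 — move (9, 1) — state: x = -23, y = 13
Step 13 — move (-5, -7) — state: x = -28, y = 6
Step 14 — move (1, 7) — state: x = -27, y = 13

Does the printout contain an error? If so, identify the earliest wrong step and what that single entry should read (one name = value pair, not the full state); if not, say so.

step 1: x = -7 + (-2) = -9, y = -5 + (-5) = -10 -> no discrepancy
step 2: x = -9 + (-9) = -18, y = -10 + (-3) = -13 -> same as recorded
step 3: x = -18 + (-1) = -19, y = -13 + (4) = -9 -> no discrepancy
step 4: x = -19 + (4) = -15, y = -9 + (2) = -7 -> confirmed correct
step 5: x = -15 + (-7) = -22, y = -7 + (5) = -2 -> matches
step 6: x = -22 + (6) = -16, y = -2 + (-2) = -4 -> same as recorded
step 7: x = -16 + (-8) = -24, y = -4 + (-2) = -6 -> checks out
step 8: x = -24 + (-6) = -30, y = -6 + (7) = 1 -> matches
step 9: x = -30 + (6) = -24, y = 1 + (6) = 7 -> checks out
step 10: x = -24 + (-7) = -31, y = 7 + (6) = 13 -> confirmed correct
step 11: x = -31 + (-1) = -32, y = 13 + (-1) = 12 -> agrees with the printout
step 12: x = -32 + (9) = -23, y = 12 + (1) = 13 -> in agreement
step 13: x = -23 + (-5) = -28, y = 13 + (-7) = 6 -> consistent with the printout
step 14: x = -28 + (1) = -27, y = 6 + (7) = 13 -> verified
Each recorded entry agrees with the recomputation.

no error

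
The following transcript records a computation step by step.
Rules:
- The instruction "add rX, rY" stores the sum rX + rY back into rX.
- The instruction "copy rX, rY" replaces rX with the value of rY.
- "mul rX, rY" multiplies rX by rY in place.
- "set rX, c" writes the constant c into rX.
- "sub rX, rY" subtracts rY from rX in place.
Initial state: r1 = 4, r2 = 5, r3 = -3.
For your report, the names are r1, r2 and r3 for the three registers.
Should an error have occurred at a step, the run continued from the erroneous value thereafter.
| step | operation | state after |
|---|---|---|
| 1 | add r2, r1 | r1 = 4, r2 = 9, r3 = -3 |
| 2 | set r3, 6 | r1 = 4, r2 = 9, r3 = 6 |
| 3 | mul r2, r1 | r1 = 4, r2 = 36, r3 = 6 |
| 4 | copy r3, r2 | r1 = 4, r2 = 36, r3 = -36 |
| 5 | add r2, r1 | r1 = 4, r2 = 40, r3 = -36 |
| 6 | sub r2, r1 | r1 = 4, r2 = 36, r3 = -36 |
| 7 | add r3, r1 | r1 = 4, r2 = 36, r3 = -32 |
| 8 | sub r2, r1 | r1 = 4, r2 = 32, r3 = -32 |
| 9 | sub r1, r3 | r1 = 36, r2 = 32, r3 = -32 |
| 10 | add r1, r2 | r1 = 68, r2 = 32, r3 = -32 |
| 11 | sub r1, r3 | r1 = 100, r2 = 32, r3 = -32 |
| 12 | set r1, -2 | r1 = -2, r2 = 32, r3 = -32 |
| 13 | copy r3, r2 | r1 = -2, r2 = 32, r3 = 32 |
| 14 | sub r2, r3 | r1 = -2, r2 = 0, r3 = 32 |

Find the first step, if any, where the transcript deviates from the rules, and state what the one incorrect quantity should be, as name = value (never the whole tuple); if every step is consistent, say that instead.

Recomputing the run from the initial state:
step 1: r1 = 4, r2 = 9, r3 = -3
step 2: r1 = 4, r2 = 9, r3 = 6
step 3: r1 = 4, r2 = 36, r3 = 6
step 4: r1 = 4, r2 = 36, r3 = 36
step 5: r1 = 4, r2 = 40, r3 = 36
step 6: r1 = 4, r2 = 36, r3 = 36
step 7: r1 = 4, r2 = 36, r3 = 40
step 8: r1 = 4, r2 = 32, r3 = 40
step 9: r1 = -36, r2 = 32, r3 = 40
step 10: r1 = -4, r2 = 32, r3 = 40
step 11: r1 = -44, r2 = 32, r3 = 40
step 12: r1 = -2, r2 = 32, r3 = 40
step 13: r1 = -2, r2 = 32, r3 = 32
step 14: r1 = -2, r2 = 0, r3 = 32
The first disagreement with the transcript is at step 4, where the value should be r3 = 36.

step 4, r3 = 36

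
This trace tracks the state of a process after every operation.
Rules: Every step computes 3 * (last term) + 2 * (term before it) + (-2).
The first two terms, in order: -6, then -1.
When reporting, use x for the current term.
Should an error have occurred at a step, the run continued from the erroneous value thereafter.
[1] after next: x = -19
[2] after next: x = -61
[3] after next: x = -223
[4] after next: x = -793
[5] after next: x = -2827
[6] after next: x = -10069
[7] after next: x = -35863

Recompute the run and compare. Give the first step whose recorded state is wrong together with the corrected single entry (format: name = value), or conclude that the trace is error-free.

1. x = 3*(-1) + (2)*(-6) + (-2) = -17 (the trace has a different value)
Conclusion: step 1 carries the first error; the entry should be x = -17.

step 1, x = -17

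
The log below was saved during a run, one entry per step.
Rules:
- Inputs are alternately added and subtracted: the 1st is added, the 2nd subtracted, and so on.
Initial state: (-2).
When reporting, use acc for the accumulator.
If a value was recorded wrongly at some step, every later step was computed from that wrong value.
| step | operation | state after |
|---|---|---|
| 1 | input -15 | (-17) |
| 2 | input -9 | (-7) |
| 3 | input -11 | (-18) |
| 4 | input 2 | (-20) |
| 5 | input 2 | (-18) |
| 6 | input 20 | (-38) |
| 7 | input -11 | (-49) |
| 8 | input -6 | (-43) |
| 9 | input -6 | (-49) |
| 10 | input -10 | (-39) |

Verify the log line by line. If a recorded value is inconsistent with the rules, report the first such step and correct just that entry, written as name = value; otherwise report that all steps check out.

step 2, acc = -8

Recomputing the run from the initial state:
step 1: acc = -17
step 2: acc = -8
step 3: acc = -19
step 4: acc = -21
step 5: acc = -19
step 6: acc = -39
step 7: acc = -50
step 8: acc = -44
step 9: acc = -50
step 10: acc = -40
The first disagreement with the log is at step 2, where the value should be acc = -8.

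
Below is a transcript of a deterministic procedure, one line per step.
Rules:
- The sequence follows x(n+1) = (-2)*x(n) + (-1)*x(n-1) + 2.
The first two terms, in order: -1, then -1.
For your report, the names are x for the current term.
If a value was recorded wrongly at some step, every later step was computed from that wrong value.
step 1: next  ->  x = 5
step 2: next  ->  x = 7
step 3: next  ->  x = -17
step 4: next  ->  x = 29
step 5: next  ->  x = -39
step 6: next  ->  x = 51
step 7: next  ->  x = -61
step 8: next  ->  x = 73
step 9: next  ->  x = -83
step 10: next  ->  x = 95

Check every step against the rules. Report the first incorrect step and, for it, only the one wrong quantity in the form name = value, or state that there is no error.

step 2, x = -7

Step 1: x = -2*(-1) + (-1)*(-1) + (2) = 5 — checks out.
Step 2: x = -2*(5) + (-1)*(-1) + (2) = -7 — first mismatch against the transcript.
Step 2 is the first one off; corrected, x = -7.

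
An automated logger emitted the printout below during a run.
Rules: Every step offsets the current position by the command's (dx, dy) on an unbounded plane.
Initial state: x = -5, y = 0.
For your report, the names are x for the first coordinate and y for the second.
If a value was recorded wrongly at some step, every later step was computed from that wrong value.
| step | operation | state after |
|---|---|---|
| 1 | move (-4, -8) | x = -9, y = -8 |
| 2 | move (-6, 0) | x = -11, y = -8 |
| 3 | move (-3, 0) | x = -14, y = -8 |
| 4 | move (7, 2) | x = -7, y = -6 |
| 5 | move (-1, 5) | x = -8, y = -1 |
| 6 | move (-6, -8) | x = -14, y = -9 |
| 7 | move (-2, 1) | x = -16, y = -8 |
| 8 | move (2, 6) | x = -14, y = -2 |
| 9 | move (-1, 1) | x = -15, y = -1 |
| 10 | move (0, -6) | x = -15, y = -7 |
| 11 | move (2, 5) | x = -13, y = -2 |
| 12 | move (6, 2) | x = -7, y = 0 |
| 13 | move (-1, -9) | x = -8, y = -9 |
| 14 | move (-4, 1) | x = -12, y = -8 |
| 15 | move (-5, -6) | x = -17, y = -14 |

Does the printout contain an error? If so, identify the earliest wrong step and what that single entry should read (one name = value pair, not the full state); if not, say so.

step 2, x = -15

Recomputing the run from the initial state:
step 1: x = -9, y = -8
step 2: x = -15, y = -8
step 3: x = -18, y = -8
step 4: x = -11, y = -6
step 5: x = -12, y = -1
step 6: x = -18, y = -9
step 7: x = -20, y = -8
step 8: x = -18, y = -2
step 9: x = -19, y = -1
step 10: x = -19, y = -7
step 11: x = -17, y = -2
step 12: x = -11, y = 0
step 13: x = -12, y = -9
step 14: x = -16, y = -8
step 15: x = -21, y = -14
The first disagreement with the printout is at step 2, where the value should be x = -15.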